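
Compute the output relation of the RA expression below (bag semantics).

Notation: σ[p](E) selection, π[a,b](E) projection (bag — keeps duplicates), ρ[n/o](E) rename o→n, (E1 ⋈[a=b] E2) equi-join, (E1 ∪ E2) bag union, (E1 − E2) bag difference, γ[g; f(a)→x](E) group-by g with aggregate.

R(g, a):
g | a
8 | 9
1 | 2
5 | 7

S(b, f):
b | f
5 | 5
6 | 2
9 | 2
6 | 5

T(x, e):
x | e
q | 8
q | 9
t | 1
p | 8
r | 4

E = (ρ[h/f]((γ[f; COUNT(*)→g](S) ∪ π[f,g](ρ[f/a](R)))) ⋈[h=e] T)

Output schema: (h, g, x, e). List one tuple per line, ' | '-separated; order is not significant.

Row counts bottom-up:
  S → 4
  γ[f; COUNT(*)→g](S) → 2
  R → 3
  ρ[f/a](R) → 3
  π[f,g](ρ[f/a](R)) → 3
  (γ[f; COUNT(*)→g](S) ∪ π[f,g](ρ[f/a](R))) → 5
  ρ[h/f]((γ[f; COUNT(*)→g](S) ∪ π[f,g](ρ[f/a](R)))) → 5
  T → 5
  (ρ[h/f]((γ[f; COUNT(*)→g](S) ∪ π[f,g](ρ[f/a](R)))) ⋈[h=e] T) → 1

== RESULT ==
h | g | x | e
9 | 8 | q | 9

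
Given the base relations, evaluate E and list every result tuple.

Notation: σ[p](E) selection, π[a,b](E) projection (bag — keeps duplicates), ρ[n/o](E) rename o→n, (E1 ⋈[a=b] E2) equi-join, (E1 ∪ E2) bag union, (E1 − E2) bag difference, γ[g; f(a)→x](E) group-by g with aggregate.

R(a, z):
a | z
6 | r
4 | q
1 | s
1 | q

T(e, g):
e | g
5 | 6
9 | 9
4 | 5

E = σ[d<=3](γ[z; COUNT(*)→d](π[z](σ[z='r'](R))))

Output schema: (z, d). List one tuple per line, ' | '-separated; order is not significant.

Row counts bottom-up:
  R → 4
  σ[z='r'](R) → 1
  π[z](σ[z='r'](R)) → 1
  γ[z; COUNT(*)→d](π[z](σ[z='r'](R))) → 1
  σ[d<=3](γ[z; COUNT(*)→d](π[z](σ[z='r'](R)))) → 1

== RESULT ==
z | d
r | 1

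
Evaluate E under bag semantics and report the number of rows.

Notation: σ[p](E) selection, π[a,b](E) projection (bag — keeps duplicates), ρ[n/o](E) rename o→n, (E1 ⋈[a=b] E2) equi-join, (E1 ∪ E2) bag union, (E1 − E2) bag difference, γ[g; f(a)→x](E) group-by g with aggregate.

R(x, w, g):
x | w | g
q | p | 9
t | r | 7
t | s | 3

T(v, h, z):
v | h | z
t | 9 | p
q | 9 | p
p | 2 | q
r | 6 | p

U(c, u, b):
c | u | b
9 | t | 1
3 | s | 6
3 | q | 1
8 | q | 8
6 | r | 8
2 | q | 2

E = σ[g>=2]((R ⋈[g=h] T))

Per-node cardinality:
  R → 3
  T → 4
  (R ⋈[g=h] T) → 2
  σ[g>=2]((R ⋈[g=h] T)) → 2

|E| = 2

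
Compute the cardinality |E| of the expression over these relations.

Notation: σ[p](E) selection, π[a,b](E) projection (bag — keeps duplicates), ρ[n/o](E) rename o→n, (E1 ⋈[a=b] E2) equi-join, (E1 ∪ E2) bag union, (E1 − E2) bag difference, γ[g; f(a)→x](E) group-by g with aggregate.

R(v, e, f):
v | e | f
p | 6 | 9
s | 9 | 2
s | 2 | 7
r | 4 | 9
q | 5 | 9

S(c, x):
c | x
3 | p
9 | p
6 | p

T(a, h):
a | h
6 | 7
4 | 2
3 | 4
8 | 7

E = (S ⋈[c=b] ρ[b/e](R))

Subexpression sizes:
  S → 3
  R → 5
  ρ[b/e](R) → 5
  (S ⋈[c=b] ρ[b/e](R)) → 2

|E| = 2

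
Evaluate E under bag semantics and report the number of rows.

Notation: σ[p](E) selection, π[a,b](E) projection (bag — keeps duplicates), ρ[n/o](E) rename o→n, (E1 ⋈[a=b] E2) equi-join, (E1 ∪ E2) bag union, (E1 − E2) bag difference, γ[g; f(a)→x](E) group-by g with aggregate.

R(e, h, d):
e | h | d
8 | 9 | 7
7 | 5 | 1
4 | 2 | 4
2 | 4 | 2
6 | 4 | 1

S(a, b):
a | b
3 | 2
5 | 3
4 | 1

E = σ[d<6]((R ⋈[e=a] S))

Stepwise |·|:
  R → 5
  S → 3
  (R ⋈[e=a] S) → 1
  σ[d<6]((R ⋈[e=a] S)) → 1

|E| = 1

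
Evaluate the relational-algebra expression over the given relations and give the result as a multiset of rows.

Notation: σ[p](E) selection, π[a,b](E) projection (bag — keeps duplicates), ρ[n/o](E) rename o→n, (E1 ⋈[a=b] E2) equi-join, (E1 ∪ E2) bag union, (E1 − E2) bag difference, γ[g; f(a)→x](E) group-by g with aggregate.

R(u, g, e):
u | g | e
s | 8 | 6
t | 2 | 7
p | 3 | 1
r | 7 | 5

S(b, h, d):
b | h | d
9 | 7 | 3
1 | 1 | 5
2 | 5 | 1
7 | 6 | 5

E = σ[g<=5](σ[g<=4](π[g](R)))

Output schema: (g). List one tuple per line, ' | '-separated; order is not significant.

Per-node cardinality:
  R → 4
  π[g](R) → 4
  σ[g<=4](π[g](R)) → 2
  σ[g<=5](σ[g<=4](π[g](R))) → 2

== RESULT ==
g
2
3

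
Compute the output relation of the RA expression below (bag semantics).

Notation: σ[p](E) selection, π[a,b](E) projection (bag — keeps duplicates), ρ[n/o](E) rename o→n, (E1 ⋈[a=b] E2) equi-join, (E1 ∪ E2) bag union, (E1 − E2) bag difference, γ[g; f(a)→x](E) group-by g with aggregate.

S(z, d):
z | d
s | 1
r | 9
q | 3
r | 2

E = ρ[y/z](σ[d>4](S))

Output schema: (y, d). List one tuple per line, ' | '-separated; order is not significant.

Subexpression sizes:
  S → 4
  σ[d>4](S) → 1
  ρ[y/z](σ[d>4](S)) → 1

== RESULT ==
y | d
r | 9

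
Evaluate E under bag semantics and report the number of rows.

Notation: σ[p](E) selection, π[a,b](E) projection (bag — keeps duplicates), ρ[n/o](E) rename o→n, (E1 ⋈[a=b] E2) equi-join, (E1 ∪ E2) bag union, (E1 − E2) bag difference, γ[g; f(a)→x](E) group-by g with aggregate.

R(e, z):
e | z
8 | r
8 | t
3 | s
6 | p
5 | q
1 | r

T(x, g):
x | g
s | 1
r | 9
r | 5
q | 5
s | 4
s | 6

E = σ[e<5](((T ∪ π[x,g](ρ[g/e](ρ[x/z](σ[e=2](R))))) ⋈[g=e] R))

Per-node cardinality:
  T → 6
  R → 6
  σ[e=2](R) → 0
  ρ[x/z](σ[e=2](R)) → 0
  ρ[g/e](ρ[x/z](σ[e=2](R))) → 0
  π[x,g](ρ[g/e](ρ[x/z](σ[e=2](R)))) → 0
  (T ∪ π[x,g](ρ[g/e](ρ[x/z](σ[e=2](R))))) → 6
  R → 6
  ((T ∪ π[x,g](ρ[g/e](ρ[x/z](σ[e=2](R))))) ⋈[g=e] R) → 4
  σ[e<5](((T ∪ π[x,g](ρ[g/e](ρ[x/z](σ[e=2](R))))) ⋈[g=e] R)) → 1

|E| = 1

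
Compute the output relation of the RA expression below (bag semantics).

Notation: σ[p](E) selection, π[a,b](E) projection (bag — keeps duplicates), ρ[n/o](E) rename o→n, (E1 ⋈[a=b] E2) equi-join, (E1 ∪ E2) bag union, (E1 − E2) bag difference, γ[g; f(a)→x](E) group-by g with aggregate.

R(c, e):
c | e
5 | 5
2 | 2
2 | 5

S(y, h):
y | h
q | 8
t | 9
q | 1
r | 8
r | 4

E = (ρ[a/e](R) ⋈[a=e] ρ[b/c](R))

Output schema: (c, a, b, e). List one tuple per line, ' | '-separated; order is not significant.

Row counts bottom-up:
  R → 3
  ρ[a/e](R) → 3
  R → 3
  ρ[b/c](R) → 3
  (ρ[a/e](R) ⋈[a=e] ρ[b/c](R)) → 5

== RESULT ==
c | a | b | e
2 | 2 | 2 | 2
2 | 5 | 2 | 5
2 | 5 | 5 | 5
5 | 5 | 2 | 5
5 | 5 | 5 | 5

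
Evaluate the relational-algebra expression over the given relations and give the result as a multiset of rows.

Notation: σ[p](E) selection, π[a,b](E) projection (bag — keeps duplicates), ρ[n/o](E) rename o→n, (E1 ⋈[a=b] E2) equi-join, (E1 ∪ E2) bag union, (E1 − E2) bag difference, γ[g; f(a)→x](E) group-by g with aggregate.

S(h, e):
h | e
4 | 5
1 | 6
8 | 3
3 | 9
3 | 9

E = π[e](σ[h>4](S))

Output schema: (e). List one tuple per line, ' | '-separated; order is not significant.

Stepwise |·|:
  S → 5
  σ[h>4](S) → 1
  π[e](σ[h>4](S)) → 1

== RESULT ==
e
3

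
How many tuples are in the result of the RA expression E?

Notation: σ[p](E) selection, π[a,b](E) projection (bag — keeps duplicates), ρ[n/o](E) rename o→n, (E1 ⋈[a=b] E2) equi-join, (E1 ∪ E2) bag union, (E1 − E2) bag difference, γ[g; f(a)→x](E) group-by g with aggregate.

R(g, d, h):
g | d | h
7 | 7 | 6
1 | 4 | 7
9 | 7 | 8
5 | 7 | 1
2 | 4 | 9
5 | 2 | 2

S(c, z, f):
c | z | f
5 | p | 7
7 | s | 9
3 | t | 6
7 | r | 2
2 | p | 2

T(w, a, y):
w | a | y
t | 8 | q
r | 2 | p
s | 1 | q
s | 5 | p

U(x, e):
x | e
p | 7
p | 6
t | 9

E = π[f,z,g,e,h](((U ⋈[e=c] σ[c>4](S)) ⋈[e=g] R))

Subexpression sizes:
  U → 3
  S → 5
  σ[c>4](S) → 3
  (U ⋈[e=c] σ[c>4](S)) → 2
  R → 6
  ((U ⋈[e=c] σ[c>4](S)) ⋈[e=g] R) → 2
  π[f,z,g,e,h](((U ⋈[e=c] σ[c>4](S)) ⋈[e=g] R)) → 2

|E| = 2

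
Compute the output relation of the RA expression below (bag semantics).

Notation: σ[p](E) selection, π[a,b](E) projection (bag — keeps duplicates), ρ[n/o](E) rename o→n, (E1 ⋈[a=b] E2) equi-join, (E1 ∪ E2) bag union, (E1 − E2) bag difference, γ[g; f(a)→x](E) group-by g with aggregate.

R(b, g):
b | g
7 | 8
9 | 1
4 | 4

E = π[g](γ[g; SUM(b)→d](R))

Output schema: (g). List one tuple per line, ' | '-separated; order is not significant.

Stepwise |·|:
  R → 3
  γ[g; SUM(b)→d](R) → 3
  π[g](γ[g; SUM(b)→d](R)) → 3

== RESULT ==
g
1
4
8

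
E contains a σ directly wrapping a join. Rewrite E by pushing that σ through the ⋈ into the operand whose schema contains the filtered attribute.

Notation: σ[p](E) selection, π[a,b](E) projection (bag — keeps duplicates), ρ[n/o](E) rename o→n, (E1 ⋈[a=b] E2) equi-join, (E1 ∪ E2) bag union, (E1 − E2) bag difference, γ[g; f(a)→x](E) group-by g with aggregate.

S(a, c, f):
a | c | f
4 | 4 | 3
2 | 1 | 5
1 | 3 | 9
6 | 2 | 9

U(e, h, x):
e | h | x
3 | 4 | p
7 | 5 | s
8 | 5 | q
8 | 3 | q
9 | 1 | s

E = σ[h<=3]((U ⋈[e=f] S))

σ filters on h, owned by the left side.
E' = (σ[h<=3](U) ⋈[e=f] S)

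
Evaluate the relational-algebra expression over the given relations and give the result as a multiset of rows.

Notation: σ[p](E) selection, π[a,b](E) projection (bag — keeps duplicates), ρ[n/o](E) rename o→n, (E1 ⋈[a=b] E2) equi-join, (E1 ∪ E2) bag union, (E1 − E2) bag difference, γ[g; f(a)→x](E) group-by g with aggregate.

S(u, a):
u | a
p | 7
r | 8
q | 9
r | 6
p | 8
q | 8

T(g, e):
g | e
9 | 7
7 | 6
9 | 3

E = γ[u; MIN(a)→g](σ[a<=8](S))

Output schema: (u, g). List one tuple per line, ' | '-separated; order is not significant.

Row counts bottom-up:
  S → 6
  σ[a<=8](S) → 5
  γ[u; MIN(a)→g](σ[a<=8](S)) → 3

== RESULT ==
u | g
p | 7
q | 8
r | 6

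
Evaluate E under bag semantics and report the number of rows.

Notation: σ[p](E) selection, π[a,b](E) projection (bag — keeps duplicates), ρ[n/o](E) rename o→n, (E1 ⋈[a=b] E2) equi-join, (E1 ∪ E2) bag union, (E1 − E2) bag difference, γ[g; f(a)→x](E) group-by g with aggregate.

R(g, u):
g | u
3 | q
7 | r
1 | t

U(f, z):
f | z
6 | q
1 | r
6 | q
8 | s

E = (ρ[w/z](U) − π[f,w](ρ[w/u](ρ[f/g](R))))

Row counts bottom-up:
  U → 4
  ρ[w/z](U) → 4
  R → 3
  ρ[f/g](R) → 3
  ρ[w/u](ρ[f/g](R)) → 3
  π[f,w](ρ[w/u](ρ[f/g](R))) → 3
  (ρ[w/z](U) − π[f,w](ρ[w/u](ρ[f/g](R)))) → 4

|E| = 4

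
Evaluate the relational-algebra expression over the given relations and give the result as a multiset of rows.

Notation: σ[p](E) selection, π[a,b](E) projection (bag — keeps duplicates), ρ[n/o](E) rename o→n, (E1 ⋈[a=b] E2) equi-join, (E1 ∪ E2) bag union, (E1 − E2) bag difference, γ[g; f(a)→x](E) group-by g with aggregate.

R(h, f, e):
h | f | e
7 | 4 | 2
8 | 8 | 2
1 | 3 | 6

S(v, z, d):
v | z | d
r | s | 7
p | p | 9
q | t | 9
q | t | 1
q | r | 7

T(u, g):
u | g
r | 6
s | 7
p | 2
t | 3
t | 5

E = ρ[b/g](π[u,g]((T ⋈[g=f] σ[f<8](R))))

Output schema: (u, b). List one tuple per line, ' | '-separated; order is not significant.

Per-node cardinality:
  T → 5
  R → 3
  σ[f<8](R) → 2
  (T ⋈[g=f] σ[f<8](R)) → 1
  π[u,g]((T ⋈[g=f] σ[f<8](R))) → 1
  ρ[b/g](π[u,g]((T ⋈[g=f] σ[f<8](R)))) → 1

== RESULT ==
u | b
t | 3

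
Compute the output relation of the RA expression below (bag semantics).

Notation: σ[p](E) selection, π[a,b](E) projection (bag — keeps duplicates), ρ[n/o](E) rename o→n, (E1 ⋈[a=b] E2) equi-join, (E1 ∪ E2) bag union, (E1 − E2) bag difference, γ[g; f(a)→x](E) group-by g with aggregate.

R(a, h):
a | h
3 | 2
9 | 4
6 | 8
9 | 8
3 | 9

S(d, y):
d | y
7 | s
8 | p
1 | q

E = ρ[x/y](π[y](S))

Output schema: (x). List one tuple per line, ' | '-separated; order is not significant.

Subexpression sizes:
  S → 3
  π[y](S) → 3
  ρ[x/y](π[y](S)) → 3

== RESULT ==
x
p
q
s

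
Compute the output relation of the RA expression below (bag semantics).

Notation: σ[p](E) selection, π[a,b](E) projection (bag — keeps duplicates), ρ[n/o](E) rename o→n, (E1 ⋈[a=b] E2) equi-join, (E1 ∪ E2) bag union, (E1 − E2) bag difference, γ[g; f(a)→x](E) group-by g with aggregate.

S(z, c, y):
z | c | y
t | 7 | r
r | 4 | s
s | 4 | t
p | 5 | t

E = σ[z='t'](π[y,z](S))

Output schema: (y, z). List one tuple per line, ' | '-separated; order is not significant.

Stepwise |·|:
  S → 4
  π[y,z](S) → 4
  σ[z='t'](π[y,z](S)) → 1

== RESULT ==
y | z
r | t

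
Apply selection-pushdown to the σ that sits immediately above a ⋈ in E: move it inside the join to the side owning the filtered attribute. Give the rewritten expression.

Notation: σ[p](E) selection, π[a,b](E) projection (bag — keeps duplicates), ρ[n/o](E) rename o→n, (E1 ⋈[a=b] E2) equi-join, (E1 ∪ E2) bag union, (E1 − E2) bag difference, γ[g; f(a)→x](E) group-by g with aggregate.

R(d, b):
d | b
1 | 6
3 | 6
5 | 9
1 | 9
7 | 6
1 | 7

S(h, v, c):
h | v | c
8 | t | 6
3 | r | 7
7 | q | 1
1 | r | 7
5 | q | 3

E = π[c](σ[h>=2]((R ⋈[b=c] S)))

σ filters on h, owned by the right side.
E' = π[c]((R ⋈[b=c] σ[h>=2](S)))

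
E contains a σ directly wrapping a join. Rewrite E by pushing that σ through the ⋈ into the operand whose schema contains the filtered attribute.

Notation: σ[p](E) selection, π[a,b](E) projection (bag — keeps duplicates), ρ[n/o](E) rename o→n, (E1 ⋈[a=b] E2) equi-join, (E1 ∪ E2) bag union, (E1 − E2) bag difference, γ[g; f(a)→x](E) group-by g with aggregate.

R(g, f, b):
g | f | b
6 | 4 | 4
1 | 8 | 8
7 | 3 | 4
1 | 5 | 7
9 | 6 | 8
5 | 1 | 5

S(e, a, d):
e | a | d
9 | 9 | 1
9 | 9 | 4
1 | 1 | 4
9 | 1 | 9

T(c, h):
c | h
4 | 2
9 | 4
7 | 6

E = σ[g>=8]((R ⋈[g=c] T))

σ filters on g, owned by the left side.
E' = (σ[g>=8](R) ⋈[g=c] T)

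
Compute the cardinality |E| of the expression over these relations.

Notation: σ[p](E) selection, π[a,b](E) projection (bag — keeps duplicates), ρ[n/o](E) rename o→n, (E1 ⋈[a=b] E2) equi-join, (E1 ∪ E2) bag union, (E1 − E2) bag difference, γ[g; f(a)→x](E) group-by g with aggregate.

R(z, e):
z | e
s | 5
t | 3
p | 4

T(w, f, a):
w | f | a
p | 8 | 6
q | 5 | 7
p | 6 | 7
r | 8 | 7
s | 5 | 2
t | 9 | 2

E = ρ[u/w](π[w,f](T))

Stepwise |·|:
  T → 6
  π[w,f](T) → 6
  ρ[u/w](π[w,f](T)) → 6

|E| = 6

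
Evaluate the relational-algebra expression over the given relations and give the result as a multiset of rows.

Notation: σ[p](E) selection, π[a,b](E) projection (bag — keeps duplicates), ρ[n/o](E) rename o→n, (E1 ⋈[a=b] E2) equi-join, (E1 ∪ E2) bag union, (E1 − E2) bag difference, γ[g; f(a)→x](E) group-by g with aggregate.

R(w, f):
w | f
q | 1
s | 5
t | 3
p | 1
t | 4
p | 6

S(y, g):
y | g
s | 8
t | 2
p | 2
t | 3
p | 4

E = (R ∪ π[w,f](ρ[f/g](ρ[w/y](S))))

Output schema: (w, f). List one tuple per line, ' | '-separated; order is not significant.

Per-node cardinality:
  R → 6
  S → 5
  ρ[w/y](S) → 5
  ρ[f/g](ρ[w/y](S)) → 5
  π[w,f](ρ[f/g](ρ[w/y](S))) → 5
  (R ∪ π[w,f](ρ[f/g](ρ[w/y](S)))) → 11

== RESULT ==
w | f
p | 1
p | 2
p | 4
p | 6
q | 1
s | 5
s | 8
t | 2
t | 3
t | 3
t | 4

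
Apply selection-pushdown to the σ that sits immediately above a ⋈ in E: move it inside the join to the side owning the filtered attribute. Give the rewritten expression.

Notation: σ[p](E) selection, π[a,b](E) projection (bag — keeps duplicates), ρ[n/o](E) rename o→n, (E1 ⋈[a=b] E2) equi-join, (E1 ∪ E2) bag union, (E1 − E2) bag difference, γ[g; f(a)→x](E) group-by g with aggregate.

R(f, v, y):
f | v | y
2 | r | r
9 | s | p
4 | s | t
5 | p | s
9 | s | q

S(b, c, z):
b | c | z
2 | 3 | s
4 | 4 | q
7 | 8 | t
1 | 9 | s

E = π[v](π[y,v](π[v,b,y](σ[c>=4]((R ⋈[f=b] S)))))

σ filters on c, owned by the right side.
E' = π[v](π[y,v](π[v,b,y]((R ⋈[f=b] σ[c>=4](S)))))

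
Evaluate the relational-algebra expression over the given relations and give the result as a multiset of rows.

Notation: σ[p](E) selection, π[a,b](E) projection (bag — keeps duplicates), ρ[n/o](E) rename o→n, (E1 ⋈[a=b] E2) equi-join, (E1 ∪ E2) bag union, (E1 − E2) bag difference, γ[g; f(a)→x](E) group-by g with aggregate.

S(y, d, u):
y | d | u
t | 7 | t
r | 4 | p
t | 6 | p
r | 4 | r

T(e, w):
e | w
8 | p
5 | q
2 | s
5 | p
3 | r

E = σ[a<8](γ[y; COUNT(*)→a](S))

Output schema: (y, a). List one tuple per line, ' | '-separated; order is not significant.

Row counts bottom-up:
  S → 4
  γ[y; COUNT(*)→a](S) → 2
  σ[a<8](γ[y; COUNT(*)→a](S)) → 2

== RESULT ==
y | a
r | 2
t | 2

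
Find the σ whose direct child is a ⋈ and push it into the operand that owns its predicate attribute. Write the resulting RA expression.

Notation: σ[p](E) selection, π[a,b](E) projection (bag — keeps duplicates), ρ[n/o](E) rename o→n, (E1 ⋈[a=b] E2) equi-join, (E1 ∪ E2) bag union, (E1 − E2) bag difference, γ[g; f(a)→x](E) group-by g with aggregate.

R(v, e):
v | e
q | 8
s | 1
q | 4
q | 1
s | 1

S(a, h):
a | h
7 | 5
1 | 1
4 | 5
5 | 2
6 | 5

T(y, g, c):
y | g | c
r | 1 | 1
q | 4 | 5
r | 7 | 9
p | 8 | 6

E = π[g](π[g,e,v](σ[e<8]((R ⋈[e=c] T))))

σ filters on e, owned by the left side.
E' = π[g](π[g,e,v]((σ[e<8](R) ⋈[e=c] T)))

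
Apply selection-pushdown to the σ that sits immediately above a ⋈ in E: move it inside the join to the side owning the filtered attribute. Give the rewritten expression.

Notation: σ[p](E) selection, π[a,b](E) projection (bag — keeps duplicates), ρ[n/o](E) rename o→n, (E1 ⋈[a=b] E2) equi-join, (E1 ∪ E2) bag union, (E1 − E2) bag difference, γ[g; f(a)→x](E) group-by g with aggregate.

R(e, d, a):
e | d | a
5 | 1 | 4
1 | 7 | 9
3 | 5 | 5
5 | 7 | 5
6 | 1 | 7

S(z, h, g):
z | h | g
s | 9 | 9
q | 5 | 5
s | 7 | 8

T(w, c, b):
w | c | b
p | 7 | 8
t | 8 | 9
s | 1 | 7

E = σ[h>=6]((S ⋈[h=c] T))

σ filters on h, owned by the left side.
E' = (σ[h>=6](S) ⋈[h=c] T)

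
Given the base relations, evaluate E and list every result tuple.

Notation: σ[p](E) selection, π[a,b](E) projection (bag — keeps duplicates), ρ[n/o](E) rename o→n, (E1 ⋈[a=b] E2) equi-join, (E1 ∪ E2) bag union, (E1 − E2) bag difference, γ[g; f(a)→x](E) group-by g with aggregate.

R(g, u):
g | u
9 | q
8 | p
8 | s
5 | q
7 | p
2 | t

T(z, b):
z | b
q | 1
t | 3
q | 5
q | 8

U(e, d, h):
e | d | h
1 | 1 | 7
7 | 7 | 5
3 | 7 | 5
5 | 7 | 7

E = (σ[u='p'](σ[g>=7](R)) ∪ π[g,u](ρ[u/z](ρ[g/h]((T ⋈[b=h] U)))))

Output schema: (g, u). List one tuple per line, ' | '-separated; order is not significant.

Row counts bottom-up:
  R → 6
  σ[g>=7](R) → 4
  σ[u='p'](σ[g>=7](R)) → 2
  T → 4
  U → 4
  (T ⋈[b=h] U) → 2
  ρ[g/h]((T ⋈[b=h] U)) → 2
  ρ[u/z](ρ[g/h]((T ⋈[b=h] U))) → 2
  π[g,u](ρ[u/z](ρ[g/h]((T ⋈[b=h] U)))) → 2
  (σ[u='p'](σ[g>=7](R)) ∪ π[g,u](ρ[u/z](ρ[g/h]((T ⋈[b=h] U))))) → 4

== RESULT ==
g | u
5 | q
5 | q
7 | p
8 | p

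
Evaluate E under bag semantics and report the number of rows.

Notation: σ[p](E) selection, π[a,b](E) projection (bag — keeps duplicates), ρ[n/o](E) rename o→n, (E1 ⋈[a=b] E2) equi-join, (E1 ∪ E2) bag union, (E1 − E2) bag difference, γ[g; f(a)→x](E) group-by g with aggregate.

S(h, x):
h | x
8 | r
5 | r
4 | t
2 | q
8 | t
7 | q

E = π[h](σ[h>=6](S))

Subexpression sizes:
  S → 6
  σ[h>=6](S) → 3
  π[h](σ[h>=6](S)) → 3

|E| = 3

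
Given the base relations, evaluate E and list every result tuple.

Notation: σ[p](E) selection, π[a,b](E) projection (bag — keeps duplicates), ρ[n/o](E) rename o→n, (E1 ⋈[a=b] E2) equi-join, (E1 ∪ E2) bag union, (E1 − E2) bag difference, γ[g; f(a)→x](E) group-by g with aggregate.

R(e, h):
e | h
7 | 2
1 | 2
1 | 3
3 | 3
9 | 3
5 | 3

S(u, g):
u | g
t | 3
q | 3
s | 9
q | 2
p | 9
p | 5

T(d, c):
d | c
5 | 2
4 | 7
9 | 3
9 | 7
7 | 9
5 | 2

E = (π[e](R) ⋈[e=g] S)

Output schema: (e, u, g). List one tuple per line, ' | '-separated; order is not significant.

Subexpression sizes:
  R → 6
  π[e](R) → 6
  S → 6
  (π[e](R) ⋈[e=g] S) → 5

== RESULT ==
e | u | g
3 | q | 3
3 | t | 3
5 | p | 5
9 | p | 9
9 | s | 9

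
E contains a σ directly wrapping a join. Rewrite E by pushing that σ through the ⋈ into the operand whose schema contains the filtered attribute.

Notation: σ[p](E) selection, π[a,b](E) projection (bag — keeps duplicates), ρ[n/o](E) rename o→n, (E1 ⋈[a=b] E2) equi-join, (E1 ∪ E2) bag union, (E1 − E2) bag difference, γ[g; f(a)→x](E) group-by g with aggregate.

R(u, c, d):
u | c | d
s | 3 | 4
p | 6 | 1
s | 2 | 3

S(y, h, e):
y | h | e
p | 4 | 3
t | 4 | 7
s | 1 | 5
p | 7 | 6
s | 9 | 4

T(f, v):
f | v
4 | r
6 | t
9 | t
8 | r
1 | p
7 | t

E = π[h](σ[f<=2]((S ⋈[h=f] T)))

σ filters on f, owned by the right side.
E' = π[h]((S ⋈[h=f] σ[f<=2](T)))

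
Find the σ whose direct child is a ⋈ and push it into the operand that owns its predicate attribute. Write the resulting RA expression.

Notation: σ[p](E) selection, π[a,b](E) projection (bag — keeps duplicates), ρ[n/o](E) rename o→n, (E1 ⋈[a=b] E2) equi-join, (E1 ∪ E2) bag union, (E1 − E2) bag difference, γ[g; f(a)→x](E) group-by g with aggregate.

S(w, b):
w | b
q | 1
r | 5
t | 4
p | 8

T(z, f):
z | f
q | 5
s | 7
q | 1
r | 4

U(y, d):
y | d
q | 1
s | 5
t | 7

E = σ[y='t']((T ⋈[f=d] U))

σ filters on y, owned by the right side.
E' = (T ⋈[f=d] σ[y='t'](U))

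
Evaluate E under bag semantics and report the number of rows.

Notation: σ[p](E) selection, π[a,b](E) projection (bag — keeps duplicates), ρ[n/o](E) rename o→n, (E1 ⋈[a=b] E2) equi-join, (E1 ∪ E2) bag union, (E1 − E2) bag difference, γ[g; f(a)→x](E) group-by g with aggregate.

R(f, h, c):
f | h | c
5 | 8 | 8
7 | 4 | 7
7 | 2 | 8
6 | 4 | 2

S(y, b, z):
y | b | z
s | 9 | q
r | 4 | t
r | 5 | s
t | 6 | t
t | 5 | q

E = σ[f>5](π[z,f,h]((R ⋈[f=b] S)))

Per-node cardinality:
  R → 4
  S → 5
  (R ⋈[f=b] S) → 3
  π[z,f,h]((R ⋈[f=b] S)) → 3
  σ[f>5](π[z,f,h]((R ⋈[f=b] S))) → 1

|E| = 1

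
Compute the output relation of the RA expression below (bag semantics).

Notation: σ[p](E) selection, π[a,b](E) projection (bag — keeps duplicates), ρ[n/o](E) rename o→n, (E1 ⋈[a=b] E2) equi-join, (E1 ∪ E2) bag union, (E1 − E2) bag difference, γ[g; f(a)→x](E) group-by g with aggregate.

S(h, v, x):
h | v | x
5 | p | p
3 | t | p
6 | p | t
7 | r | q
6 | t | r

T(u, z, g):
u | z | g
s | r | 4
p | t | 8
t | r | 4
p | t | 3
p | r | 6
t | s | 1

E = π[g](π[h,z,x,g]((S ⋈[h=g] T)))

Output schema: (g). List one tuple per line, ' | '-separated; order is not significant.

Row counts bottom-up:
  S → 5
  T → 6
  (S ⋈[h=g] T) → 3
  π[h,z,x,g]((S ⋈[h=g] T)) → 3
  π[g](π[h,z,x,g]((S ⋈[h=g] T))) → 3

== RESULT ==
g
3
6
6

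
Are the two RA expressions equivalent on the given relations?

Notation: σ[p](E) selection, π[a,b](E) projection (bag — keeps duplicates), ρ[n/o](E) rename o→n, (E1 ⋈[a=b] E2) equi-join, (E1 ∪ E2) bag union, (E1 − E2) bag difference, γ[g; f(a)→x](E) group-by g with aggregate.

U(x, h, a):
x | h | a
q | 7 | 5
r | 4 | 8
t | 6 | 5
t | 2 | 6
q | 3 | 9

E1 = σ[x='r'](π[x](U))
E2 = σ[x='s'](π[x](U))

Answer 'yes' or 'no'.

E1 stepwise |·|:
  U → 5
  π[x](U) → 5
  σ[x='r'](π[x](U)) → 1
E2 stepwise |·|:
  U → 5
  π[x](U) → 5
  σ[x='s'](π[x](U)) → 0

E1 result:
x
r
E2 result:
x
(0 rows)
Witness: ('r',) appears 1× in E1 but 0× in E2.

no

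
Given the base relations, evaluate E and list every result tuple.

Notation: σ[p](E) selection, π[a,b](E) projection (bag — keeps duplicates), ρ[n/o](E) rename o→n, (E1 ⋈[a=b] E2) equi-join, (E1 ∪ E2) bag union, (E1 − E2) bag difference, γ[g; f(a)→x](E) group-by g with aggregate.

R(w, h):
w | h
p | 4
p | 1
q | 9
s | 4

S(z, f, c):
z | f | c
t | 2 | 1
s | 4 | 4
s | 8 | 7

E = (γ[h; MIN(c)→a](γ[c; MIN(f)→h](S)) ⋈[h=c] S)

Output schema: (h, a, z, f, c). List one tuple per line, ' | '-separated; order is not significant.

Subexpression sizes:
  S → 3
  γ[c; MIN(f)→h](S) → 3
  γ[h; MIN(c)→a](γ[c; MIN(f)→h](S)) → 3
  S → 3
  (γ[h; MIN(c)→a](γ[c; MIN(f)→h](S)) ⋈[h=c] S) → 1

== RESULT ==
h | a | z | f | c
4 | 4 | s | 4 | 4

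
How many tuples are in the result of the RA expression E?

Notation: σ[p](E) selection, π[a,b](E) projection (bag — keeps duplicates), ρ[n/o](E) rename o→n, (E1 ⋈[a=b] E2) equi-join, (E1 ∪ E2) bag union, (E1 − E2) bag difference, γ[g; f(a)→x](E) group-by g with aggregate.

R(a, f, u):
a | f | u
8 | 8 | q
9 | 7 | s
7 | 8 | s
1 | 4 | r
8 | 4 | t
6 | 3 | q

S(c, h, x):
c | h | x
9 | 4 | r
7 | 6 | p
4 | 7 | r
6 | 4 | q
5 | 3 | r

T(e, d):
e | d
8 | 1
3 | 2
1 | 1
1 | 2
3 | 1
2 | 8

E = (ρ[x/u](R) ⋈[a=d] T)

Row counts bottom-up:
  R → 6
  ρ[x/u](R) → 6
  T → 6
  (ρ[x/u](R) ⋈[a=d] T) → 5

|E| = 5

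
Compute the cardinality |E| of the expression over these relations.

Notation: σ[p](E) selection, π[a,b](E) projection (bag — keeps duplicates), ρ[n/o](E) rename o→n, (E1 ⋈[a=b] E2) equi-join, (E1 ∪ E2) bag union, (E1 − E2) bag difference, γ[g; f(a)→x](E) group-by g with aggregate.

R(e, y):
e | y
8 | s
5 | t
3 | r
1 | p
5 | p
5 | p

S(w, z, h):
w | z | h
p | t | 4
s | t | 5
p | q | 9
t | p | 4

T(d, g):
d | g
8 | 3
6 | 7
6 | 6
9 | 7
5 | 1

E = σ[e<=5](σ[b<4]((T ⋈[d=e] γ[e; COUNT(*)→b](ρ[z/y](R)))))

Per-node cardinality:
  T → 5
  R → 6
  ρ[z/y](R) → 6
  γ[e; COUNT(*)→b](ρ[z/y](R)) → 4
  (T ⋈[d=e] γ[e; COUNT(*)→b](ρ[z/y](R))) → 2
  σ[b<4]((T ⋈[d=e] γ[e; COUNT(*)→b](ρ[z/y](R)))) → 2
  σ[e<=5](σ[b<4]((T ⋈[d=e] γ[e; COUNT(*)→b](ρ[z/y](R))))) → 1

|E| = 1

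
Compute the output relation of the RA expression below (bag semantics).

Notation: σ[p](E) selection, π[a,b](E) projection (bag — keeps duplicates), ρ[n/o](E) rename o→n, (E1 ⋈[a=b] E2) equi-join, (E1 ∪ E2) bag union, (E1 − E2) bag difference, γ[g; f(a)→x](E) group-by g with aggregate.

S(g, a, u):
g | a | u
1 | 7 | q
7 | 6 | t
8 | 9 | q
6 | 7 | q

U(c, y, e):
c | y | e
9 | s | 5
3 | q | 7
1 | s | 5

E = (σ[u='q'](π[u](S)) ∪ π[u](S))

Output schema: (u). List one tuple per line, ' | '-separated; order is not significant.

Stepwise |·|:
  S → 4
  π[u](S) → 4
  σ[u='q'](π[u](S)) → 3
  S → 4
  π[u](S) → 4
  (σ[u='q'](π[u](S)) ∪ π[u](S)) → 7

== RESULT ==
u
q
q
q
q
q
q
t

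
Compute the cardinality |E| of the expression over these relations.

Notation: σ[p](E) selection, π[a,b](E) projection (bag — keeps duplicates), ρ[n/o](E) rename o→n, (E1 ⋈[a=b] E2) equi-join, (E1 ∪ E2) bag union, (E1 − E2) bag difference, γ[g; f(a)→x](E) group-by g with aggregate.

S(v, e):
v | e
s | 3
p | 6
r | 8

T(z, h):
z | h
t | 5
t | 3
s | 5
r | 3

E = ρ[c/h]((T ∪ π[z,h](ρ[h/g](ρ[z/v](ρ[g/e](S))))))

Stepwise |·|:
  T → 4
  S → 3
  ρ[g/e](S) → 3
  ρ[z/v](ρ[g/e](S)) → 3
  ρ[h/g](ρ[z/v](ρ[g/e](S))) → 3
  π[z,h](ρ[h/g](ρ[z/v](ρ[g/e](S)))) → 3
  (T ∪ π[z,h](ρ[h/g](ρ[z/v](ρ[g/e](S))))) → 7
  ρ[c/h]((T ∪ π[z,h](ρ[h/g](ρ[z/v](ρ[g/e](S)))))) → 7

|E| = 7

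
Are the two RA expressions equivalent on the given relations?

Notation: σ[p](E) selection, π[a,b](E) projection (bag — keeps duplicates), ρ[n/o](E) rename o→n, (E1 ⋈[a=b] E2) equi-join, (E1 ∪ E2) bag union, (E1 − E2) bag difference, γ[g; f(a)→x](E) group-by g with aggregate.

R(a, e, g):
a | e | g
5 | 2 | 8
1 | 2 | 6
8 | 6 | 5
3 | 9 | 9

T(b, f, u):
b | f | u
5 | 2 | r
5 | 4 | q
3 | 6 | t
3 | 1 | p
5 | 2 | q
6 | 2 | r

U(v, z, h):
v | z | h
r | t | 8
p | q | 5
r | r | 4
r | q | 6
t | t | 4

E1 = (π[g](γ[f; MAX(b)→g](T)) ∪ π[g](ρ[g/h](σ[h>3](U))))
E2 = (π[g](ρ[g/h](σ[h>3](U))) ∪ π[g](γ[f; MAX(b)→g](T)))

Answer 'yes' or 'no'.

E1 per-node cardinality:
  T → 6
  γ[f; MAX(b)→g](T) → 4
  π[g](γ[f; MAX(b)→g](T)) → 4
  U → 5
  σ[h>3](U) → 5
  ρ[g/h](σ[h>3](U)) → 5
  π[g](ρ[g/h](σ[h>3](U))) → 5
  (π[g](γ[f; MAX(b)→g](T)) ∪ π[g](ρ[g/h](σ[h>3](U)))) → 9
E2 per-node cardinality:
  U → 5
  σ[h>3](U) → 5
  ρ[g/h](σ[h>3](U)) → 5
  π[g](ρ[g/h](σ[h>3](U))) → 5
  T → 6
  γ[f; MAX(b)→g](T) → 4
  π[g](γ[f; MAX(b)→g](T)) → 4
  (π[g](ρ[g/h](σ[h>3](U))) ∪ π[g](γ[f; MAX(b)→g](T))) → 9

E1 and E2 produce the same multiset:
g
3
3
4
4
5
5
6
6
8

yes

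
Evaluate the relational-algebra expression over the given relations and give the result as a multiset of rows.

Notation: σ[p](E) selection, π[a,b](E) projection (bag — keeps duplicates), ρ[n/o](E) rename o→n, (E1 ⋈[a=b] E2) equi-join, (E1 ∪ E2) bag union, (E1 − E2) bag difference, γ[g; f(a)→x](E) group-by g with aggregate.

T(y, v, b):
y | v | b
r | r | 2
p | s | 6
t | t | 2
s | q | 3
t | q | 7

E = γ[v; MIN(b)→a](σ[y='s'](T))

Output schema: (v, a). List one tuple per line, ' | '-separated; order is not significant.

Stepwise |·|:
  T → 5
  σ[y='s'](T) → 1
  γ[v; MIN(b)→a](σ[y='s'](T)) → 1

== RESULT ==
v | a
q | 3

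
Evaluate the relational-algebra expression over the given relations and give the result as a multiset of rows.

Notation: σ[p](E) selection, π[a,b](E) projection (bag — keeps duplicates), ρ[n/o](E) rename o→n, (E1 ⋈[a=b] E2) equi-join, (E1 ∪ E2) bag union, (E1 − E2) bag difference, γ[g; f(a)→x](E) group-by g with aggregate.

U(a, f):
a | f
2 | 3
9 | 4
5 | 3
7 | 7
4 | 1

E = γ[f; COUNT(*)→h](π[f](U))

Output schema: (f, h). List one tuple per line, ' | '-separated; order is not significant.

Subexpression sizes:
  U → 5
  π[f](U) → 5
  γ[f; COUNT(*)→h](π[f](U)) → 4

== RESULT ==
f | h
1 | 1
3 | 2
4 | 1
7 | 1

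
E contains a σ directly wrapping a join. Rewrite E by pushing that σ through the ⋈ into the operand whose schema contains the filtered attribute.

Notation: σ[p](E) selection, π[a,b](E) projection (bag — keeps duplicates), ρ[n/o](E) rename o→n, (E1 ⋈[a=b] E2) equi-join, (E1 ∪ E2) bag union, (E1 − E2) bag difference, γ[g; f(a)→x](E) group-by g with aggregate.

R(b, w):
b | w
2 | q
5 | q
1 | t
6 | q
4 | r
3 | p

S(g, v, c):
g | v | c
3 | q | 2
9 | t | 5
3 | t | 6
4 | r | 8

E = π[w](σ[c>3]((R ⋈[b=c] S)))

σ filters on c, owned by the right side.
E' = π[w]((R ⋈[b=c] σ[c>3](S)))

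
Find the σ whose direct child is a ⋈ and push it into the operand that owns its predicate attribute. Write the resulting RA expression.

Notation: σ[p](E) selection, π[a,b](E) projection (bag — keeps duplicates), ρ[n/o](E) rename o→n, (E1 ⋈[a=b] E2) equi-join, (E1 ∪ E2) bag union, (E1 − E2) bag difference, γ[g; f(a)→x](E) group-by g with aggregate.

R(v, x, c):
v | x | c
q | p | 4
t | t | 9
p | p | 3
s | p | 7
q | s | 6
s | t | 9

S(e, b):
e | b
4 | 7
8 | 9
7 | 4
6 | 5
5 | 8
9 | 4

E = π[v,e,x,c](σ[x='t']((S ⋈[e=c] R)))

σ filters on x, owned by the right side.
E' = π[v,e,x,c]((S ⋈[e=c] σ[x='t'](R)))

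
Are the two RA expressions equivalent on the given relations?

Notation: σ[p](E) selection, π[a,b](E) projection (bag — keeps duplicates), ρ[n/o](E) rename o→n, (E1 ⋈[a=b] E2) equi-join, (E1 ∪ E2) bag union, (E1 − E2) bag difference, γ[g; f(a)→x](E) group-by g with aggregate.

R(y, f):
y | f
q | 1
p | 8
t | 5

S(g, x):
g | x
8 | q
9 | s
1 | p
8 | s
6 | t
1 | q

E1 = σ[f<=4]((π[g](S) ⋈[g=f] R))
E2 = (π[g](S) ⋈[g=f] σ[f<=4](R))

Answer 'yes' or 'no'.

E1 stepwise |·|:
  S → 6
  π[g](S) → 6
  R → 3
  (π[g](S) ⋈[g=f] R) → 4
  σ[f<=4]((π[g](S) ⋈[g=f] R)) → 2
E2 stepwise |·|:
  S → 6
  π[g](S) → 6
  R → 3
  σ[f<=4](R) → 1
  (π[g](S) ⋈[g=f] σ[f<=4](R)) → 2

E1 and E2 produce the same multiset:
g | y | f
1 | q | 1
1 | q | 1

yes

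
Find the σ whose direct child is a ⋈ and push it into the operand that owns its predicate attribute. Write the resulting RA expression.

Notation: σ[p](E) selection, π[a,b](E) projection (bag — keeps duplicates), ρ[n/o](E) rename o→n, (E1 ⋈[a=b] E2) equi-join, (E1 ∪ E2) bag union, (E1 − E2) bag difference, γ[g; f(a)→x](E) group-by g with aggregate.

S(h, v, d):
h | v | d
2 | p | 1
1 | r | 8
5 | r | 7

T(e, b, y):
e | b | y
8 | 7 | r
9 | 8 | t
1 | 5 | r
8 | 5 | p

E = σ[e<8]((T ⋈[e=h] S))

σ filters on e, owned by the left side.
E' = (σ[e<8](T) ⋈[e=h] S)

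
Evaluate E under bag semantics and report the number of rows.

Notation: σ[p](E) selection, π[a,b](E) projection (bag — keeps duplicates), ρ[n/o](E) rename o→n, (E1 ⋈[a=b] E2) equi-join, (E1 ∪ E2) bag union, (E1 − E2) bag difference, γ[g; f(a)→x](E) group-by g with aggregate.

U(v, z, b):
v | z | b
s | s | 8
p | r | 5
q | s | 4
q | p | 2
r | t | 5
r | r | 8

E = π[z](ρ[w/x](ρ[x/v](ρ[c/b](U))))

Subexpression sizes:
  U → 6
  ρ[c/b](U) → 6
  ρ[x/v](ρ[c/b](U)) → 6
  ρ[w/x](ρ[x/v](ρ[c/b](U))) → 6
  π[z](ρ[w/x](ρ[x/v](ρ[c/b](U)))) → 6

|E| = 6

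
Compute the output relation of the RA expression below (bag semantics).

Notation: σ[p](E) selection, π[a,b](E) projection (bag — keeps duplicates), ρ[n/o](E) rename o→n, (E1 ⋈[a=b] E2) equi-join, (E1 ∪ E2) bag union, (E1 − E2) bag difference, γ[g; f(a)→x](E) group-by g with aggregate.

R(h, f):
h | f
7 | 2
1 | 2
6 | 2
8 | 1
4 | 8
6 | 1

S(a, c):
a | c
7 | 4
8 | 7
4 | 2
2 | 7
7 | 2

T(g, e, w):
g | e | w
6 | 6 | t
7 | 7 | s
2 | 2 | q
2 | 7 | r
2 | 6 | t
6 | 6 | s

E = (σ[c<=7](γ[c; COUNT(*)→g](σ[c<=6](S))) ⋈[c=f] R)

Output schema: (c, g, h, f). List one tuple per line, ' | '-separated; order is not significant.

Stepwise |·|:
  S → 5
  σ[c<=6](S) → 3
  γ[c; COUNT(*)→g](σ[c<=6](S)) → 2
  σ[c<=7](γ[c; COUNT(*)→g](σ[c<=6](S))) → 2
  R → 6
  (σ[c<=7](γ[c; COUNT(*)→g](σ[c<=6](S))) ⋈[c=f] R) → 3

== RESULT ==
c | g | h | f
2 | 2 | 1 | 2
2 | 2 | 6 | 2
2 | 2 | 7 | 2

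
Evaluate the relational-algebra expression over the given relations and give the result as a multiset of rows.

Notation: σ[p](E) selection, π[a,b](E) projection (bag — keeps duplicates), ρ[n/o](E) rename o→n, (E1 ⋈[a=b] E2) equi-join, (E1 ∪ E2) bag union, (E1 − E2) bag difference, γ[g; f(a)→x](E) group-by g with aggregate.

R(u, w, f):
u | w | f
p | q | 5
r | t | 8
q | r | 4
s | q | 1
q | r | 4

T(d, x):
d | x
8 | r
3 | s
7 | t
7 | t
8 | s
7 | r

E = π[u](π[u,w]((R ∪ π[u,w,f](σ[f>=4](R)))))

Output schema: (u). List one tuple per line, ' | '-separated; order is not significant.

Row counts bottom-up:
  R → 5
  R → 5
  σ[f>=4](R) → 4
  π[u,w,f](σ[f>=4](R)) → 4
  (R ∪ π[u,w,f](σ[f>=4](R))) → 9
  π[u,w]((R ∪ π[u,w,f](σ[f>=4](R)))) → 9
  π[u](π[u,w]((R ∪ π[u,w,f](σ[f>=4](R))))) → 9

== RESULT ==
u
p
p
q
q
q
q
r
r
s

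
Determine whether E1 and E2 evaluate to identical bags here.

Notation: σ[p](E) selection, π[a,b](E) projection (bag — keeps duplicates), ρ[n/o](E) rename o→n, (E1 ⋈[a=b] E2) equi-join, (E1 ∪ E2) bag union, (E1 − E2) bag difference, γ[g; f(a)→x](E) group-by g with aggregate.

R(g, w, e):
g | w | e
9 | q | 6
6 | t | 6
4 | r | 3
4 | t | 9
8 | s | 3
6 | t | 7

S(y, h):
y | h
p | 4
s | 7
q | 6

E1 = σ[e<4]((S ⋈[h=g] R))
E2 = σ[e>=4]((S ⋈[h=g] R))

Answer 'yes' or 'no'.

E1 subexpression sizes:
  S → 3
  R → 6
  (S ⋈[h=g] R) → 4
  σ[e<4]((S ⋈[h=g] R)) → 1
E2 subexpression sizes:
  S → 3
  R → 6
  (S ⋈[h=g] R) → 4
  σ[e>=4]((S ⋈[h=g] R)) → 3

E1 result:
y | h | g | w | e
p | 4 | 4 | r | 3
E2 result:
y | h | g | w | e
p | 4 | 4 | t | 9
q | 6 | 6 | t | 6
q | 6 | 6 | t | 7
Witness: ('p', 4, 4, 'r', 3) appears 1× in E1 but 0× in E2.

no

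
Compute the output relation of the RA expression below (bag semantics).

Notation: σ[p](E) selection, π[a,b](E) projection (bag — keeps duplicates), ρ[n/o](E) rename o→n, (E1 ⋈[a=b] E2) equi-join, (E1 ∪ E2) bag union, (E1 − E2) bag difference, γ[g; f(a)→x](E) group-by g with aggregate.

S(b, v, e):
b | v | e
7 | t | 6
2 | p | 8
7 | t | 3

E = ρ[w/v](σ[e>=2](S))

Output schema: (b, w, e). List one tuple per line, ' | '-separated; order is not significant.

Per-node cardinality:
  S → 3
  σ[e>=2](S) → 3
  ρ[w/v](σ[e>=2](S)) → 3

== RESULT ==
b | w | e
2 | p | 8
7 | t | 3
7 | t | 6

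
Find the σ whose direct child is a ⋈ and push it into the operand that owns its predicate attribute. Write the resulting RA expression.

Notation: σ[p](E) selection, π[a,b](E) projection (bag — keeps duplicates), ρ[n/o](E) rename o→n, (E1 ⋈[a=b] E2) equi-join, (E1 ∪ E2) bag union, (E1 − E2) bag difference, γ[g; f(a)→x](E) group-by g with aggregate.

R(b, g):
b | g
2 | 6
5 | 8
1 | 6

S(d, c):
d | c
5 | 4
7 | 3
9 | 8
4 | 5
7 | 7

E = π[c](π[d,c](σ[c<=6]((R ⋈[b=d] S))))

σ filters on c, owned by the right side.
E' = π[c](π[d,c]((R ⋈[b=d] σ[c<=6](S))))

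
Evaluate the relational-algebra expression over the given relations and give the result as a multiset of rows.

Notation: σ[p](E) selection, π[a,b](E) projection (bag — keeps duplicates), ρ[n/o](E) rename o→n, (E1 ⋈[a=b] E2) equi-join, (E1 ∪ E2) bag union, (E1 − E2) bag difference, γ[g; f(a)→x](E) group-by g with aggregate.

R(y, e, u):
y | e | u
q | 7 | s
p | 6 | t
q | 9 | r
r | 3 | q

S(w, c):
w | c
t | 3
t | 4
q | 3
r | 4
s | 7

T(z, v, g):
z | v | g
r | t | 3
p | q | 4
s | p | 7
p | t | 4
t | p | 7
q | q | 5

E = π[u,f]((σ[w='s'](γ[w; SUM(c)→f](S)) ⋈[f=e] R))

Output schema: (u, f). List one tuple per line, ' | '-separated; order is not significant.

Subexpression sizes:
  S → 5
  γ[w; SUM(c)→f](S) → 4
  σ[w='s'](γ[w; SUM(c)→f](S)) → 1
  R → 4
  (σ[w='s'](γ[w; SUM(c)→f](S)) ⋈[f=e] R) → 1
  π[u,f]((σ[w='s'](γ[w; SUM(c)→f](S)) ⋈[f=e] R)) → 1

== RESULT ==
u | f
s | 7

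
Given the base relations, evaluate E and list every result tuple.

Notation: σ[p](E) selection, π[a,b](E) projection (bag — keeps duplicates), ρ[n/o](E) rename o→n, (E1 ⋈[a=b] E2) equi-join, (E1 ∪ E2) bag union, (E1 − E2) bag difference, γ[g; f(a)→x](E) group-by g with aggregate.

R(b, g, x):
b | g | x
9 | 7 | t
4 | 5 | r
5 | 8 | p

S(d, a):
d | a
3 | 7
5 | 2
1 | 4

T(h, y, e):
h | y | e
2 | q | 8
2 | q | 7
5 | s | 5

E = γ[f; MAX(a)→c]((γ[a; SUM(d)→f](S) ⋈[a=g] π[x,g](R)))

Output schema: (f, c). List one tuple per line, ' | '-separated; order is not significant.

Subexpression sizes:
  S → 3
  γ[a; SUM(d)→f](S) → 3
  R → 3
  π[x,g](R) → 3
  (γ[a; SUM(d)→f](S) ⋈[a=g] π[x,g](R)) → 1
  γ[f; MAX(a)→c]((γ[a; SUM(d)→f](S) ⋈[a=g] π[x,g](R))) → 1

== RESULT ==
f | c
3 | 7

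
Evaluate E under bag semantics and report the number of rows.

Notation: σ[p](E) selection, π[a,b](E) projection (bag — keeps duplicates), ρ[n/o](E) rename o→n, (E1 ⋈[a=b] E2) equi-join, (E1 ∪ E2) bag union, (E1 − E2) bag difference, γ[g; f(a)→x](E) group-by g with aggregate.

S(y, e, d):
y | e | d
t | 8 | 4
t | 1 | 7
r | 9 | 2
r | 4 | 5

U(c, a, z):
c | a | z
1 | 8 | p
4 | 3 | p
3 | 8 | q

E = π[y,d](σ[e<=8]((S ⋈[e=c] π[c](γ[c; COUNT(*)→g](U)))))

Stepwise |·|:
  S → 4
  U → 3
  γ[c; COUNT(*)→g](U) → 3
  π[c](γ[c; COUNT(*)→g](U)) → 3
  (S ⋈[e=c] π[c](γ[c; COUNT(*)→g](U))) → 2
  σ[e<=8]((S ⋈[e=c] π[c](γ[c; COUNT(*)→g](U)))) → 2
  π[y,d](σ[e<=8]((S ⋈[e=c] π[c](γ[c; COUNT(*)→g](U))))) → 2

|E| = 2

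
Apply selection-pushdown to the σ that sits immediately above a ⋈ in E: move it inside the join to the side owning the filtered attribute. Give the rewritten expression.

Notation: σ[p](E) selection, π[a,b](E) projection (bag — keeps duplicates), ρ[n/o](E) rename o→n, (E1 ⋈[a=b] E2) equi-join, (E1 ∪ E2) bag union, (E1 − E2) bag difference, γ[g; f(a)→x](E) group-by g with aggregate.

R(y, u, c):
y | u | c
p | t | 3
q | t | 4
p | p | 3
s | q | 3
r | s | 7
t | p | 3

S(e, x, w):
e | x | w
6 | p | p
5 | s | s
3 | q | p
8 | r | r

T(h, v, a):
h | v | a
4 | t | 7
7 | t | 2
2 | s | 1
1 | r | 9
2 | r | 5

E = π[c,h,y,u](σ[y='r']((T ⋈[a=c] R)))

σ filters on y, owned by the right side.
E' = π[c,h,y,u]((T ⋈[a=c] σ[y='r'](R)))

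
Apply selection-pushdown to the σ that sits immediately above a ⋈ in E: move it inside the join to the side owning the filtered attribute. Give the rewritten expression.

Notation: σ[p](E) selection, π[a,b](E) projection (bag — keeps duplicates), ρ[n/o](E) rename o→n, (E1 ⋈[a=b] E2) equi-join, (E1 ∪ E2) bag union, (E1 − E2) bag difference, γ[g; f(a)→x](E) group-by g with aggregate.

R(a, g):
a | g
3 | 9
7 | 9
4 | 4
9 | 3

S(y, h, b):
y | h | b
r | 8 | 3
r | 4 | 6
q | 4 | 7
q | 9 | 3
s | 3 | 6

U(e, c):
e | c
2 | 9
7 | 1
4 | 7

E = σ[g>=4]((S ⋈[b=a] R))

σ filters on g, owned by the right side.
E' = (S ⋈[b=a] σ[g>=4](R))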